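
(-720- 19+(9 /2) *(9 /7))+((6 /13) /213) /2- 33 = -9901007 /12922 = -766.21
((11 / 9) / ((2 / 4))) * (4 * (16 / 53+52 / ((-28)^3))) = 2.93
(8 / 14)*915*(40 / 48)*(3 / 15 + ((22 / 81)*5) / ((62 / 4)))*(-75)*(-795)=14592953750 / 1953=7472070.53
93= 93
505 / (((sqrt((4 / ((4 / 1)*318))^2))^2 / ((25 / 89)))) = 1276690500 / 89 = 14344837.08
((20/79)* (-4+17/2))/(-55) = -18/869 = -0.02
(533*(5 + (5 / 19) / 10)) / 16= 101803 / 608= 167.44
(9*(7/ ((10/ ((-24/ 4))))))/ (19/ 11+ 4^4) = -11/ 75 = -0.15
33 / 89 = 0.37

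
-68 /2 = -34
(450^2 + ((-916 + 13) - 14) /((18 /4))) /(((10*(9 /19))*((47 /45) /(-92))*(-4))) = 397815521 /423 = 940462.22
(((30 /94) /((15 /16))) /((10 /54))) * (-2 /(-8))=108 /235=0.46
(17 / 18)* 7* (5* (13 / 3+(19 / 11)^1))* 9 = 1803.03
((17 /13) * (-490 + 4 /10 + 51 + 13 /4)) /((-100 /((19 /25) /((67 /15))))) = 8437083 /8710000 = 0.97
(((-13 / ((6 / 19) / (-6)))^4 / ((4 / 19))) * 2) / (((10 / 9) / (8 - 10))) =-636478771851 / 10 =-63647877185.10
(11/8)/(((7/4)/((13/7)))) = 1.46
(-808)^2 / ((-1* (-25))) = 652864 / 25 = 26114.56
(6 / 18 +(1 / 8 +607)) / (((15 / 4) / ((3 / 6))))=14579 / 180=80.99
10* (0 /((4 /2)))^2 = 0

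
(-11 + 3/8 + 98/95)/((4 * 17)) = -0.14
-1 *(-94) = 94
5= 5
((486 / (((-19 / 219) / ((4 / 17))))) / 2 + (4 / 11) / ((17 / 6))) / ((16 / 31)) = -1276.63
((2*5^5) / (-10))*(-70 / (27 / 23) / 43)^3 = 2608300625000 / 1564936281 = 1666.71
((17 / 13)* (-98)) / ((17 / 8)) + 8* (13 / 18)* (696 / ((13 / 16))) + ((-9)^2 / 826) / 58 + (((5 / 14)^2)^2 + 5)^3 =18973338776575620826345 / 3783128078891126784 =5015.25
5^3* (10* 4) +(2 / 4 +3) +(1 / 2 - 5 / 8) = 40027 / 8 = 5003.38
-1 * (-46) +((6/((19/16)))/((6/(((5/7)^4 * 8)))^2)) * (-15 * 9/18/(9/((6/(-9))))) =46.34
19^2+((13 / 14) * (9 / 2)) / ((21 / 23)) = 71653 / 196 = 365.58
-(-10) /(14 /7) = 5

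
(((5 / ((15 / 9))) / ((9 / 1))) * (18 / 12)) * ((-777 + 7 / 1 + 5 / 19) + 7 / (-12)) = -175633 / 456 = -385.16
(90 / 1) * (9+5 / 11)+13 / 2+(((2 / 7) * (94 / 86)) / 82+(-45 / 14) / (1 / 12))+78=243494253 / 271502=896.84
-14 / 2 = -7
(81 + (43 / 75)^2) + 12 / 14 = 3236068 / 39375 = 82.19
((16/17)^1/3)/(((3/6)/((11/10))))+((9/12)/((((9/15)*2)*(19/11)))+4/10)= 56281/38760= 1.45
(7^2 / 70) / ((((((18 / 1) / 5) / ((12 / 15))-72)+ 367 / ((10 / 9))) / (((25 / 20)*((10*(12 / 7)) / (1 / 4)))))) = 50 / 219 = 0.23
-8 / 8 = -1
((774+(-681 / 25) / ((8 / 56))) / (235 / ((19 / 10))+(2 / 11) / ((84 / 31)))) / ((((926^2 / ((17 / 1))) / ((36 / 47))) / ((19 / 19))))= 19585464822 / 273618356803175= 0.00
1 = 1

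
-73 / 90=-0.81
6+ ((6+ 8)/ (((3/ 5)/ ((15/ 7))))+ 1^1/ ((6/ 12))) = 58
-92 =-92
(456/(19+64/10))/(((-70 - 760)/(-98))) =22344/10541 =2.12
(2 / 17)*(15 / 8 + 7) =71 / 68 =1.04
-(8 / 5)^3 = -512 / 125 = -4.10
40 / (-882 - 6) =-0.05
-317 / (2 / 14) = -2219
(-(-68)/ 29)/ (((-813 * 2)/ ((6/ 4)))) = -17/ 7859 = -0.00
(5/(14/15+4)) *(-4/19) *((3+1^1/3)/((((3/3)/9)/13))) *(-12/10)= 70200/703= 99.86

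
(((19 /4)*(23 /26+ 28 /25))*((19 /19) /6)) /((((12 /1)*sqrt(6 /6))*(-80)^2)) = 24757 /1198080000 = 0.00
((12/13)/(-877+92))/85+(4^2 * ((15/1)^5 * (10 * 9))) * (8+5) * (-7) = -99508500000.00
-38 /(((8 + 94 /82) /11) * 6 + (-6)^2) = -8569 /9243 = -0.93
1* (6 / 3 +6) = 8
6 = 6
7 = 7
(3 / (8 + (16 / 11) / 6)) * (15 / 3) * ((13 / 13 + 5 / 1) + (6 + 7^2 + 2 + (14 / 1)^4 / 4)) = 4785165 / 272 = 17592.52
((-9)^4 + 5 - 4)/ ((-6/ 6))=-6562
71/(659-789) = -71/130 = -0.55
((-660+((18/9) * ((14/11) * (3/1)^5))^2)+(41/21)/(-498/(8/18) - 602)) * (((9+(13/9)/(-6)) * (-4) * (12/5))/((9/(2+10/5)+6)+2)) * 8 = -36804059619229184/1468241775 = -25066756.88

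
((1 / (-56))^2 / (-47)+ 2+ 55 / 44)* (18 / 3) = 19.50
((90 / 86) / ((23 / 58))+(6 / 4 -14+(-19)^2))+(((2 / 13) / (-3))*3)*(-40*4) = 9662149 / 25714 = 375.75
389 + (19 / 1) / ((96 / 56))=4801 / 12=400.08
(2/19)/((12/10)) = 5/57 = 0.09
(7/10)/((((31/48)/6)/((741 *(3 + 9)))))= 8963136/155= 57826.68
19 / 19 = 1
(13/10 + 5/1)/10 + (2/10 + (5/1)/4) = 52/25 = 2.08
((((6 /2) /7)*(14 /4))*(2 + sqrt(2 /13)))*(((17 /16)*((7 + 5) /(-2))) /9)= -17 /8 - 17*sqrt(26) /208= -2.54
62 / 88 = 31 / 44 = 0.70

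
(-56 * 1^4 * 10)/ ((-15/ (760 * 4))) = 340480/ 3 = 113493.33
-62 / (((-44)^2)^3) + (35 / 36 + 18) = 18.97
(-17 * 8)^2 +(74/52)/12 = 5770789/312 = 18496.12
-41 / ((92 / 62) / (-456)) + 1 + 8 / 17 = 4926971 / 391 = 12600.95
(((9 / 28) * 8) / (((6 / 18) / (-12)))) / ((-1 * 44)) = 162 / 77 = 2.10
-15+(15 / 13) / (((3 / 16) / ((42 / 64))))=-10.96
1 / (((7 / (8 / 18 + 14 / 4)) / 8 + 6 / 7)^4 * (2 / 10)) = 15619442196736 / 4233886210125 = 3.69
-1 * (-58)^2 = -3364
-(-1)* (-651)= -651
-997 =-997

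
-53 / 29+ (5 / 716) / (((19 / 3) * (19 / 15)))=-13692703 / 7495804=-1.83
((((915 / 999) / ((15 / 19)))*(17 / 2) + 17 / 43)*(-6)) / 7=-125885 / 14319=-8.79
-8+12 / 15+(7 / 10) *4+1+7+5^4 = 3143 / 5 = 628.60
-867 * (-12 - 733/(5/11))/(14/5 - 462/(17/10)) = -119724897/22862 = -5236.85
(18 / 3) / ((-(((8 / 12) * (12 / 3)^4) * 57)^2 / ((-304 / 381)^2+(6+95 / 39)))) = -17120731 / 29763854794752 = -0.00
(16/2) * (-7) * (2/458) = -56/229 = -0.24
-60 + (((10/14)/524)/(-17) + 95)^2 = 34858287910065/3888270736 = 8964.98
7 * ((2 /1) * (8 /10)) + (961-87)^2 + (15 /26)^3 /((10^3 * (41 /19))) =22018773543173 /28824640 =763887.20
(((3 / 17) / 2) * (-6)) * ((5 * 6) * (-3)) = 810 / 17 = 47.65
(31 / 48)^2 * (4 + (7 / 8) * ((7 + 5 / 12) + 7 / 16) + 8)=6964367 / 884736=7.87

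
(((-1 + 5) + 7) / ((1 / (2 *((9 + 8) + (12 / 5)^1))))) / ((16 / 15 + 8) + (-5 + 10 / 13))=83226 / 943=88.26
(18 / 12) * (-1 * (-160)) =240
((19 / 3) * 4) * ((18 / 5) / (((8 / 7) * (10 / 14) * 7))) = 399 / 25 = 15.96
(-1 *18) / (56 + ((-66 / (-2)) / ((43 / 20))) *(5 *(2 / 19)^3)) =-2654433 / 8271436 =-0.32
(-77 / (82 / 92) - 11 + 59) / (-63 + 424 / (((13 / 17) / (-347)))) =20462 / 102581795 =0.00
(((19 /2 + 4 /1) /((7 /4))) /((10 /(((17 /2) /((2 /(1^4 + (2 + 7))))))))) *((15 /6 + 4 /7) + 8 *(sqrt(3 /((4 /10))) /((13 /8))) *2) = 19737 /196 + 14688 *sqrt(30) /91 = 984.76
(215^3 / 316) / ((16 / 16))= 9938375 / 316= 31450.55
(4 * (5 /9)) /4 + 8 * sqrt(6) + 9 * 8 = 8 * sqrt(6) + 653 /9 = 92.15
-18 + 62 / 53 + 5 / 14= -12223 / 742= -16.47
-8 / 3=-2.67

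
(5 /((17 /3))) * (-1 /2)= -15 /34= -0.44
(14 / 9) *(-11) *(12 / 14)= -44 / 3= -14.67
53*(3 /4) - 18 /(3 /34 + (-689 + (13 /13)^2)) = 39.78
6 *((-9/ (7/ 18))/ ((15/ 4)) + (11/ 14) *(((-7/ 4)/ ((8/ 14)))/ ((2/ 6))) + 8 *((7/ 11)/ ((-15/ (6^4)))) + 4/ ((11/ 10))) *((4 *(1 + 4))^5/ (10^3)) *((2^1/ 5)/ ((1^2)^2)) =-265880400/ 77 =-3452992.21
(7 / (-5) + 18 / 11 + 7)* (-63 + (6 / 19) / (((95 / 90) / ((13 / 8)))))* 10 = -17963730 / 3971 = -4523.73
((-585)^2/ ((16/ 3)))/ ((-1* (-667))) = 1026675/ 10672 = 96.20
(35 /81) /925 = 7 /14985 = 0.00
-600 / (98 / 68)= -20400 / 49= -416.33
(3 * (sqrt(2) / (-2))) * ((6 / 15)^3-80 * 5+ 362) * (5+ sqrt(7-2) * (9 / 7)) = 64017 * sqrt(10) / 875+ 7113 * sqrt(2) / 25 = 633.73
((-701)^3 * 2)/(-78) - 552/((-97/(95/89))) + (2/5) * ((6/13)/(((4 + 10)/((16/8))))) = 104084039569043/11784045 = 8832624.08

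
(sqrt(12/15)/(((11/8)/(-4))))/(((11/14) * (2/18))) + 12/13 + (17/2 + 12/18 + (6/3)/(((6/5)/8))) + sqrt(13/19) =-8064 * sqrt(5)/605 + sqrt(247)/19 + 609/26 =-5.55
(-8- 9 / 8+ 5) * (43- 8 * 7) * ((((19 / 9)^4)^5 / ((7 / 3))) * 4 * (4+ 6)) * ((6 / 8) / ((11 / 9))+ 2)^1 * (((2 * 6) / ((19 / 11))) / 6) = 162675556186669284865719173275 / 18911924047421889246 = 8601745426.79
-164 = -164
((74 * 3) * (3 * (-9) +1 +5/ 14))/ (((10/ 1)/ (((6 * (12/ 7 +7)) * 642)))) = -4681699614/ 245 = -19108978.02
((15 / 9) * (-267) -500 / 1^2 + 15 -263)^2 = 1423249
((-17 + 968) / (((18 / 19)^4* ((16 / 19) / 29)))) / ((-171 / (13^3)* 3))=-2632095973741 / 15116544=-174120.22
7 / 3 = 2.33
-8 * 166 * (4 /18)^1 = -2656 /9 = -295.11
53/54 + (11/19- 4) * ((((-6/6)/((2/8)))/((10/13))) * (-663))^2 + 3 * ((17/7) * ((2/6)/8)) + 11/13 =-75929794724387/1867320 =-40662443.89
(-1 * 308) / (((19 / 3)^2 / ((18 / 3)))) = -16632 / 361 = -46.07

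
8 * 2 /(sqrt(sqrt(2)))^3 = 8 * 2^(1 /4) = 9.51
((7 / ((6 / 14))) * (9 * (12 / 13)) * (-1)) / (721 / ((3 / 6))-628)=-882 / 5291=-0.17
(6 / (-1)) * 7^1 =-42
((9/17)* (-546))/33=-1638/187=-8.76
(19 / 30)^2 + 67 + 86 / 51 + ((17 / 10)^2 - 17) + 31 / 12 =880679 / 15300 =57.56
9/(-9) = -1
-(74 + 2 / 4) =-149 / 2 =-74.50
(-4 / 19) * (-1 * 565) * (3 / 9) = 2260 / 57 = 39.65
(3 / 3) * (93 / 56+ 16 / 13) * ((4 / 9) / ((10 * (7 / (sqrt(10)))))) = 421 * sqrt(10) / 22932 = 0.06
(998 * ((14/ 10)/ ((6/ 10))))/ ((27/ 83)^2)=22005.74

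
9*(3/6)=9/2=4.50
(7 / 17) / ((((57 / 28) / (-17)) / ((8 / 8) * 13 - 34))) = 1372 / 19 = 72.21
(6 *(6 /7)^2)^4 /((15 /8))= 5804752896 /28824005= 201.39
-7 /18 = -0.39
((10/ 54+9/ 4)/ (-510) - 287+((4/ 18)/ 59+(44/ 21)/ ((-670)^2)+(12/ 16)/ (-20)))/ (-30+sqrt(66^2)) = -293112099424489/ 36761742561600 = -7.97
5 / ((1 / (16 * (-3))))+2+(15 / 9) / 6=-4279 / 18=-237.72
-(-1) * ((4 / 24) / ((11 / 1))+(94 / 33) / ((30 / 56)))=5279 / 990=5.33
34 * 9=306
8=8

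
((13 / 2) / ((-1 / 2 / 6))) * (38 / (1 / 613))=-1816932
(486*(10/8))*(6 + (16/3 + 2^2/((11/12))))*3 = 314685/11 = 28607.73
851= 851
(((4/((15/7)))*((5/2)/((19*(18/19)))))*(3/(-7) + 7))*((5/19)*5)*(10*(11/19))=126500/9747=12.98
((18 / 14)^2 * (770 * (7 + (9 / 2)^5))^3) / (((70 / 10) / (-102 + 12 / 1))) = -126286325720110834801875 / 2048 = -61663244980522868555.60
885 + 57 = 942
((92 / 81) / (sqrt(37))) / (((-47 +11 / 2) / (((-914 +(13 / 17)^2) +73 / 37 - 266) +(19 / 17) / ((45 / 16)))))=104213245456 * sqrt(37) / 119695249935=5.30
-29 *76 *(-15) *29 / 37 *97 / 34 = 46498890 / 629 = 73925.10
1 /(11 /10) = 10 /11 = 0.91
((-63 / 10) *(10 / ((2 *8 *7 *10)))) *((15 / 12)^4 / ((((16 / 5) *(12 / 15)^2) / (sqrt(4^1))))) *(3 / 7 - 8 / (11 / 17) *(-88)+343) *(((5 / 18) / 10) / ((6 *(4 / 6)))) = -39140625 / 29360128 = -1.33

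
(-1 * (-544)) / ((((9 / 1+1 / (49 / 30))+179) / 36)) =479808 / 4621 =103.83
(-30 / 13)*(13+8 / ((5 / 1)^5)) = -243798 / 8125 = -30.01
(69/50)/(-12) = -23/200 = -0.12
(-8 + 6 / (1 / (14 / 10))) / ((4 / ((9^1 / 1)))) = 0.90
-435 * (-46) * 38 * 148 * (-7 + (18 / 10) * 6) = 427637712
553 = 553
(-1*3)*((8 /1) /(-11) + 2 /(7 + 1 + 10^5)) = 400021 /183348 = 2.18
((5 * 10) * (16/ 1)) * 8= 6400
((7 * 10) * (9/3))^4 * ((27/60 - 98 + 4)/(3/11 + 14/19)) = -38024827879500/211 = -180212454405.21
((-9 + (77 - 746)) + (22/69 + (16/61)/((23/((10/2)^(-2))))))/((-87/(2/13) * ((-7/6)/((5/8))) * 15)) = -2742652/64082025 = -0.04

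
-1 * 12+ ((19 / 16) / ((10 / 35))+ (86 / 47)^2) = -317787 / 70688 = -4.50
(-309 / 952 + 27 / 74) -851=-29974205 / 35224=-850.96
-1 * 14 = -14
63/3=21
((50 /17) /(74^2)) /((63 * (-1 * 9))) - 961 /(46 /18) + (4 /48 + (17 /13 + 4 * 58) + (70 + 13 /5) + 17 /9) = -5378843476787 /78910830180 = -68.16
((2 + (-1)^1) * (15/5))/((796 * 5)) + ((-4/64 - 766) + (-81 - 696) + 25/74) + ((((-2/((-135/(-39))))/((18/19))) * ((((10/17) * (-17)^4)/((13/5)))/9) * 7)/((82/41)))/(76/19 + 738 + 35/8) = -567278910924367/366286866480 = -1548.73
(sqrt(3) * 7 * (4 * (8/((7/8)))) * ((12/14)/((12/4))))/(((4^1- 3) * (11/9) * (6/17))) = 13056 * sqrt(3)/77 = 293.68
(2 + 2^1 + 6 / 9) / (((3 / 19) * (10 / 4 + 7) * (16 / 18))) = 7 / 2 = 3.50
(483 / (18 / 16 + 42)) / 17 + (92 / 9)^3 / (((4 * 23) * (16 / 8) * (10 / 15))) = 193468 / 20655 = 9.37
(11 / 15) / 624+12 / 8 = 14051 / 9360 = 1.50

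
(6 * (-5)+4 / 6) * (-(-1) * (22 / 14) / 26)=-484 / 273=-1.77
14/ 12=7/ 6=1.17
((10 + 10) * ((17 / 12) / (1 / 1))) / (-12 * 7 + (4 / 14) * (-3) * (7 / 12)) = -170 / 507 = -0.34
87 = 87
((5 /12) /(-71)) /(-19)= 5 /16188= 0.00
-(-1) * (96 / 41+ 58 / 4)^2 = 1907161 / 6724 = 283.63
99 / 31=3.19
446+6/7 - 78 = 2582/7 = 368.86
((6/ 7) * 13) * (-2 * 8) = -1248/ 7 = -178.29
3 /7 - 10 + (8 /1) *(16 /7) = 61 /7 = 8.71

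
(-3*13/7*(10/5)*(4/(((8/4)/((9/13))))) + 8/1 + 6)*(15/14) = -75/49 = -1.53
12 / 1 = 12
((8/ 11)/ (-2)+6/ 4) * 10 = 125/ 11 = 11.36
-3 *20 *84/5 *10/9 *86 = -96320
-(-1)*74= 74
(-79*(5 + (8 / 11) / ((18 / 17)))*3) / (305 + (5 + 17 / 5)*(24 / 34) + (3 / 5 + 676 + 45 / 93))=-23439379 / 17182539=-1.36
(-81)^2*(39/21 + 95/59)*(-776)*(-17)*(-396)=-49081619499264/413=-118841693702.82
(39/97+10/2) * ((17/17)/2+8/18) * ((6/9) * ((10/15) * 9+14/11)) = 24.74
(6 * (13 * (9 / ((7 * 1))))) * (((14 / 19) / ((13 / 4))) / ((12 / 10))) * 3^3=9720 / 19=511.58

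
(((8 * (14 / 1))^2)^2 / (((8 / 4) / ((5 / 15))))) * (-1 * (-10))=786759680 / 3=262253226.67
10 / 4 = 5 / 2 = 2.50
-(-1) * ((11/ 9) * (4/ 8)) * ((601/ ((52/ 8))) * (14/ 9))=92554/ 1053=87.90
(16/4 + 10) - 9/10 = 131/10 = 13.10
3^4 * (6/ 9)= 54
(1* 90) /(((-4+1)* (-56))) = 15 /28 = 0.54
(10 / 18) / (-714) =-0.00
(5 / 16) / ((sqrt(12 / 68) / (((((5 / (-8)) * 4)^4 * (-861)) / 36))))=-896875 * sqrt(51) / 9216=-694.98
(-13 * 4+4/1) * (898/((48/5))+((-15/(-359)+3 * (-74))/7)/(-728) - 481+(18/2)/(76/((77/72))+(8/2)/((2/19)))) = 1373286999016/73864609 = 18591.95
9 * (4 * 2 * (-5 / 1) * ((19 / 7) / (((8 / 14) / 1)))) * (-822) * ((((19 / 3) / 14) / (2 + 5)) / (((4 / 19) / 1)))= 42285735 / 98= 431487.09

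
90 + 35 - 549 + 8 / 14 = -2964 / 7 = -423.43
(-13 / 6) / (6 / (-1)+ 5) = 13 / 6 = 2.17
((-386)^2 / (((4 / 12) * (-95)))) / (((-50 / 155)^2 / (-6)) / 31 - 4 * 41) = 19974329262 / 696218045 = 28.69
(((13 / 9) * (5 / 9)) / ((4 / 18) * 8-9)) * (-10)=10 / 9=1.11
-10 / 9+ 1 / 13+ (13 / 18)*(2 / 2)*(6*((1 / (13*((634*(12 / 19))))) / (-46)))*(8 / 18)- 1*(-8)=213917693 / 30709692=6.97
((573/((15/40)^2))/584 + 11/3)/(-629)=-21/1241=-0.02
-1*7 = -7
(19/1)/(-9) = -19/9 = -2.11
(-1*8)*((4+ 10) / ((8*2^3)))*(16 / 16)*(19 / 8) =-4.16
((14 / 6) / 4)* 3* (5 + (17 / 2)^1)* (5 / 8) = 14.77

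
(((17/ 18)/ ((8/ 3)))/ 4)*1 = 17/ 192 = 0.09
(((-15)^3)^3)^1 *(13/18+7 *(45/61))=-27606603515625/122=-226283635373.98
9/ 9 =1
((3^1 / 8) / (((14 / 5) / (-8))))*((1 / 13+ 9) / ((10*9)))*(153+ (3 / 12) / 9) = -46433 / 2808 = -16.54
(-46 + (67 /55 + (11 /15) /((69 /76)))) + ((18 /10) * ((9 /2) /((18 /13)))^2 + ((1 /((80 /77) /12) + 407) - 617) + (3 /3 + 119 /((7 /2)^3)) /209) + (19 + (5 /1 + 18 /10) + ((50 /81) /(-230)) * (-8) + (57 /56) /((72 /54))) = -600785453971 /3052637280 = -196.81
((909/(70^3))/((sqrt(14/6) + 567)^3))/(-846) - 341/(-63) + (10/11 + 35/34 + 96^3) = 884743.35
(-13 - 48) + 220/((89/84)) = 13051/89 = 146.64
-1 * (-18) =18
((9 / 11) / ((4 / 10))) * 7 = 315 / 22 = 14.32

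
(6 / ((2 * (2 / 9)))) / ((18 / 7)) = 5.25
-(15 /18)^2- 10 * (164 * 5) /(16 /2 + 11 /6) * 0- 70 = -2545 /36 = -70.69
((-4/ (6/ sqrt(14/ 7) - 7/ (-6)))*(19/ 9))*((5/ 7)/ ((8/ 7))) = 665/ 1797 - 570*sqrt(2)/ 599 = -0.98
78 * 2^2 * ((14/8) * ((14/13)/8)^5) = 352947/14623232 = 0.02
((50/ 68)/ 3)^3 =15625/ 1061208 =0.01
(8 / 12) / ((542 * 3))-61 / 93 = -49562 / 75609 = -0.66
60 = 60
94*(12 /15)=376 /5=75.20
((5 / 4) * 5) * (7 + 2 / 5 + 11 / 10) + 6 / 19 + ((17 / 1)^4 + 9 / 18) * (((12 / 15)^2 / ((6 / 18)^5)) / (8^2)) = 385720303 / 1900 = 203010.69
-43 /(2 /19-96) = 817 /1822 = 0.45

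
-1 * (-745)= 745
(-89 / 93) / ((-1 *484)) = 89 / 45012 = 0.00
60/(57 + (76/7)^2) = 2940/8569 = 0.34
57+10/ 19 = 1093/ 19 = 57.53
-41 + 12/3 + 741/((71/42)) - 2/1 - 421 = -21.66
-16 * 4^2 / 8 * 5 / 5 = -32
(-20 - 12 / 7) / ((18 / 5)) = -380 / 63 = -6.03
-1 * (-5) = 5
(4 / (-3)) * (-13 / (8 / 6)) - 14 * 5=-57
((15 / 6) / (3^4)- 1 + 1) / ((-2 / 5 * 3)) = -25 / 972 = -0.03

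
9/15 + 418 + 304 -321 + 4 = 2028/5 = 405.60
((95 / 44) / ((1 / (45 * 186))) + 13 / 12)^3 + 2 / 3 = 13576538493533656169 / 2299968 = 5902924950926.99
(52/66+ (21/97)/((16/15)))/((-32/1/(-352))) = 50747/4656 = 10.90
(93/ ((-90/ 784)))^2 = 147671104/ 225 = 656316.02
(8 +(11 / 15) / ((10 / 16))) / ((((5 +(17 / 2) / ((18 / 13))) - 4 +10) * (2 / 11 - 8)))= -1056 / 15425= -0.07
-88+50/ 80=-699/ 8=-87.38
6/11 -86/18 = -419/99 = -4.23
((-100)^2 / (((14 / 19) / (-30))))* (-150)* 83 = 35482500000 / 7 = 5068928571.43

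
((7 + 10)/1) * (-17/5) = -289/5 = -57.80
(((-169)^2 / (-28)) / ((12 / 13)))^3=-51185893014090757 / 37933056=-1349374356.08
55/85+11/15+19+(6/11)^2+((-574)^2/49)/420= 2641312/71995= 36.69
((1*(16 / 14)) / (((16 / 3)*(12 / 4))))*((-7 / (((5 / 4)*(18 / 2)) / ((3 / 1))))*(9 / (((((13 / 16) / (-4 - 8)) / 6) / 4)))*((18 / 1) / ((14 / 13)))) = 248832 / 35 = 7109.49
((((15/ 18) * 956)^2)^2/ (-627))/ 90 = -3262808641000/ 457083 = -7138328.58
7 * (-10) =-70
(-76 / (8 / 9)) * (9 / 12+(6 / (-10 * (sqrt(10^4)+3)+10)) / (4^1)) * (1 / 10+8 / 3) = -2408079 / 13600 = -177.06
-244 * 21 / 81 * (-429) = 244244 / 9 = 27138.22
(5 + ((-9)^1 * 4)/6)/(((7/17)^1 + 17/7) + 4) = -119/814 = -0.15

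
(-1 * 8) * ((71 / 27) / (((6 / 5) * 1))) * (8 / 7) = -11360 / 567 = -20.04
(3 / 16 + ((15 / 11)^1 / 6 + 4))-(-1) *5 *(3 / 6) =6.91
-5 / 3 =-1.67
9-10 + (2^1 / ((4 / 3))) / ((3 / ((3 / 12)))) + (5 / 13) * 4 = 69 / 104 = 0.66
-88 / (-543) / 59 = 88 / 32037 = 0.00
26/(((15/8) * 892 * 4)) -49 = -163892/3345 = -49.00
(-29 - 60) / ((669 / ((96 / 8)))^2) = -1424 / 49729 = -0.03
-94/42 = -47/21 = -2.24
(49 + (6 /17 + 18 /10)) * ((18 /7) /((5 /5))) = 78264 /595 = 131.54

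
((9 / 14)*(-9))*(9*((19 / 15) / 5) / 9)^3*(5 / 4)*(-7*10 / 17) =20577 / 42500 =0.48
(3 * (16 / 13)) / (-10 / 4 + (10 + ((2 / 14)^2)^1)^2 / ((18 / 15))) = 345744 / 7601035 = 0.05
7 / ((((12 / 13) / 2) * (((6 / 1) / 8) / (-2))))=-364 / 9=-40.44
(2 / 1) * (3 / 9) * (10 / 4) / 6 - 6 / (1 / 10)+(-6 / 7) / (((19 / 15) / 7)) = -22045 / 342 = -64.46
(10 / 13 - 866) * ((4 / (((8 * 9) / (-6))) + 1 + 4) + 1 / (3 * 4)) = -53428 / 13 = -4109.85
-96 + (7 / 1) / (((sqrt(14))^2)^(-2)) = 1276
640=640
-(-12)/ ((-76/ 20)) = -60/ 19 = -3.16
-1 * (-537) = 537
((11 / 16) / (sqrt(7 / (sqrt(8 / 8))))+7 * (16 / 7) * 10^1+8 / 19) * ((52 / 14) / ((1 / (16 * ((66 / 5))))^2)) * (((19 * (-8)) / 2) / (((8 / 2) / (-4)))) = 1514912256 * sqrt(7) / 1225+353489190912 / 175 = 2023210136.71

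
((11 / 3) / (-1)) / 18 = -11 / 54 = -0.20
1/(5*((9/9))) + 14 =71/5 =14.20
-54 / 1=-54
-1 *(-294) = 294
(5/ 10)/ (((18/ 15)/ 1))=5/ 12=0.42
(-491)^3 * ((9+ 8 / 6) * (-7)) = 25686457307 / 3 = 8562152435.67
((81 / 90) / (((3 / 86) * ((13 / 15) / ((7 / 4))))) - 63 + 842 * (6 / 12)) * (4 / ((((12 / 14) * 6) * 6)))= 149275 / 2808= 53.16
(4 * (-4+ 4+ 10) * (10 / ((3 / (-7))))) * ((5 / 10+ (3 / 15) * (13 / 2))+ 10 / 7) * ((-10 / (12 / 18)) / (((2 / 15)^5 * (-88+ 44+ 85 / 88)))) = -94390312500 / 3787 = -24924825.06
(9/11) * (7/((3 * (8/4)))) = 21/22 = 0.95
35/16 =2.19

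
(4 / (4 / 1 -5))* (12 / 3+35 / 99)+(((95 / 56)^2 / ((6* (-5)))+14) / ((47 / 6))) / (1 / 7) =-10400263 / 2084544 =-4.99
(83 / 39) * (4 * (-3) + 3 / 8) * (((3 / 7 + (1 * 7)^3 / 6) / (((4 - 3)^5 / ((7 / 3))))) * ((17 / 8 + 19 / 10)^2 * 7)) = -1129341913889 / 2995200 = -377050.59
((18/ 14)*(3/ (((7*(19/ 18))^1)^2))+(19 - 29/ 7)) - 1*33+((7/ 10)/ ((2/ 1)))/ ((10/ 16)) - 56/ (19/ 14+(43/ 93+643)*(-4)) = -36269127723701/ 2073654494275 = -17.49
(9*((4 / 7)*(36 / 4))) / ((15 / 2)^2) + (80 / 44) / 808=320843 / 388850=0.83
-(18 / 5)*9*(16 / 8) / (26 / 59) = -9558 / 65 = -147.05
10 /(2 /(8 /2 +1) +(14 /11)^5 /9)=36236475 /2794019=12.97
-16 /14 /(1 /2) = -16 /7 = -2.29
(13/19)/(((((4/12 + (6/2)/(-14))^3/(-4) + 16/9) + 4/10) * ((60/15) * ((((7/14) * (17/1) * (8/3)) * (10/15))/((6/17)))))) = 32506110/17715717629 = 0.00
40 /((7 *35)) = 8 /49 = 0.16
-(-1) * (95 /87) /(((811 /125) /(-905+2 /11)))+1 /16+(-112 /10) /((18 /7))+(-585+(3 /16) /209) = -656135470249 /884784780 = -741.58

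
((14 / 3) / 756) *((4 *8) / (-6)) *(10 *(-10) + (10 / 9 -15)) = 8200 / 2187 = 3.75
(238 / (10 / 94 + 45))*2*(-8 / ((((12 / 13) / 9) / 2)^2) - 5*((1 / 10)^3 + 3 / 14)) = -3403985293 / 106000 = -32113.07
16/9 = 1.78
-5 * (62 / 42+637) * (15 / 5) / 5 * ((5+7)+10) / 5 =-294976 / 35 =-8427.89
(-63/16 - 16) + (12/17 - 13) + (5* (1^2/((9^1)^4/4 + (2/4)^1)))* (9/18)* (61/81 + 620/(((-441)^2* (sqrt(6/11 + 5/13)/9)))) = -4660397581/144596016 + 6200* sqrt(19019)/18862042311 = -32.23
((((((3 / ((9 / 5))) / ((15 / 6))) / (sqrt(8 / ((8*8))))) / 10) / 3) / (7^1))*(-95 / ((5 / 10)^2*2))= -76*sqrt(2) / 63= -1.71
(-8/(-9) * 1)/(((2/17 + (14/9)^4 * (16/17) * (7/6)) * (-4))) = -37179/1095331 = -0.03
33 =33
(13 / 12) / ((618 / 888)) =481 / 309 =1.56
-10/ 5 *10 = -20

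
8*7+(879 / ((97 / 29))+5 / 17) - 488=-278536 / 1649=-168.91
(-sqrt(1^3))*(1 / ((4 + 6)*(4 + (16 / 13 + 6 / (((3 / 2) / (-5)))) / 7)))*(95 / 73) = -1729 / 17520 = -0.10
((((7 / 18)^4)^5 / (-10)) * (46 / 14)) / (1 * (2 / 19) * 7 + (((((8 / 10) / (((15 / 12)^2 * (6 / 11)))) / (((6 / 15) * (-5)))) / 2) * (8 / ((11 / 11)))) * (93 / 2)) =124532929900201587275 / 5241513809788545917888973766656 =0.00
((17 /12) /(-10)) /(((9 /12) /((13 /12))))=-221 /1080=-0.20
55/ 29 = 1.90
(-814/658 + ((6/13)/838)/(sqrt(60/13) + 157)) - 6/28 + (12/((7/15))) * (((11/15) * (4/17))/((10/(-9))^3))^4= -650613025840892459717891441/450274127275496459960937500 - 6 * sqrt(195)/1745093519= -1.44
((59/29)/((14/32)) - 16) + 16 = 944/203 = 4.65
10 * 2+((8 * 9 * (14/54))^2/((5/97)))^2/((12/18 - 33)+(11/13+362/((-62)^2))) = -2311992095160404/1588380975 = -1455565.21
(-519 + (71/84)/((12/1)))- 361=-886969/1008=-879.93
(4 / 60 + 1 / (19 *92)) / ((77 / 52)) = 22919 / 504735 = 0.05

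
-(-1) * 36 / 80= 9 / 20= 0.45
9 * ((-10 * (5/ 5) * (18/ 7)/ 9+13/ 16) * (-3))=6183/ 112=55.21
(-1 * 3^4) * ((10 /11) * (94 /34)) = -38070 /187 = -203.58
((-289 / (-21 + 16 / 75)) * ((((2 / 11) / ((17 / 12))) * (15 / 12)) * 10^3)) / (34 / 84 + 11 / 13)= 20884500000 / 11712767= 1783.05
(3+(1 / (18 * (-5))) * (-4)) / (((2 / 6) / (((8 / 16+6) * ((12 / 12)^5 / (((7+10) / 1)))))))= 1781 / 510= 3.49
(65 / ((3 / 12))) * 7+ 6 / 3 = 1822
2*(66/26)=66/13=5.08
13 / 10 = 1.30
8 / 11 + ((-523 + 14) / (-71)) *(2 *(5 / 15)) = 12902 / 2343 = 5.51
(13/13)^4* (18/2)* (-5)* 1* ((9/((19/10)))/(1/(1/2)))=-2025/19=-106.58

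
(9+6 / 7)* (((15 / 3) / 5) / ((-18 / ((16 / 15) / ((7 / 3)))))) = -0.25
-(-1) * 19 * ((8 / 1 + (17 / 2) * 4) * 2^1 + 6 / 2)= 1653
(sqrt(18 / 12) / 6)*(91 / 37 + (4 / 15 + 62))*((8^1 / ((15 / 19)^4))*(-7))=-1904.63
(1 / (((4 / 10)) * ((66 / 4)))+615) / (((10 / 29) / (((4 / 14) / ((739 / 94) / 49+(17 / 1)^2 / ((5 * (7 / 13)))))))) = 387364600 / 81701433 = 4.74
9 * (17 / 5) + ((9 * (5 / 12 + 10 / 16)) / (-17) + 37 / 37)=21113 / 680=31.05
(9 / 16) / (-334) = -9 / 5344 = -0.00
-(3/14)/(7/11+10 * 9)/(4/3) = -99/55832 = -0.00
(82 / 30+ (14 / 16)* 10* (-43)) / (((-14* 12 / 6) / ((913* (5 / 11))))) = 5536.05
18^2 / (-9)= -36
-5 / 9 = -0.56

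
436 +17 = 453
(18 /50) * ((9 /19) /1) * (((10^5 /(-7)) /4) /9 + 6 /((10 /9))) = -1109691 /16625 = -66.75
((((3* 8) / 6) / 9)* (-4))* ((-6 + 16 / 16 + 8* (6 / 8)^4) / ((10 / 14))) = 553 / 90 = 6.14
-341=-341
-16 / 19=-0.84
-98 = -98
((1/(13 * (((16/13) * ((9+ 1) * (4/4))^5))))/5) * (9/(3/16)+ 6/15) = 121/20000000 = 0.00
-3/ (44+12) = -3/ 56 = -0.05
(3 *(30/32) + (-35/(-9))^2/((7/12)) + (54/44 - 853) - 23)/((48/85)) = -1498.19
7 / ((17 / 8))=56 / 17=3.29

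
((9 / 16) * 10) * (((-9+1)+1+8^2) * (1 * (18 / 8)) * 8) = 23085 / 4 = 5771.25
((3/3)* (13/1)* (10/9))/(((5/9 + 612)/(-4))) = -0.09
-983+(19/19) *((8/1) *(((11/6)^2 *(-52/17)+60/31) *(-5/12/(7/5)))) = -963.13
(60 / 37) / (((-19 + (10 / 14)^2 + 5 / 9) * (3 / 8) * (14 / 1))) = -5040 / 292633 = -0.02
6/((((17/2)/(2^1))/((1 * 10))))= 240/17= 14.12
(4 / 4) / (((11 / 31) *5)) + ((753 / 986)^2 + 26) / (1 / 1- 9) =-1180321167 / 427766240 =-2.76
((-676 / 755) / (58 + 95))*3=-676 / 38505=-0.02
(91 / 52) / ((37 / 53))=371 / 148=2.51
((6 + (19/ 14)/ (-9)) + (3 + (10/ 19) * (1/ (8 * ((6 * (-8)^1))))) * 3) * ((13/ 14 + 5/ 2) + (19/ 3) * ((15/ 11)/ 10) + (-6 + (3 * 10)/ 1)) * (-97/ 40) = -480636098137/ 471905280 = -1018.50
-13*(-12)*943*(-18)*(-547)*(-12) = -17381104416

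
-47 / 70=-0.67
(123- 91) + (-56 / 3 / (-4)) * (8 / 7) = 112 / 3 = 37.33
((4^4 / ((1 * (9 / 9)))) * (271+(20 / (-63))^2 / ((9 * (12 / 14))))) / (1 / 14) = 2124256768 / 2187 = 971310.82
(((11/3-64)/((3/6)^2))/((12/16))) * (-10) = 28960/9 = 3217.78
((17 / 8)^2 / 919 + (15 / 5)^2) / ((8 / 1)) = 529633 / 470528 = 1.13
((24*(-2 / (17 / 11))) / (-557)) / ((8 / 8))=528 / 9469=0.06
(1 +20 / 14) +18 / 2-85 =-515 / 7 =-73.57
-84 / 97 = -0.87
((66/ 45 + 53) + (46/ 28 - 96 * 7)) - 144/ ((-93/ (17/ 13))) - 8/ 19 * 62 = -1029054049/ 1607970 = -639.97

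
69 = 69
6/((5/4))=24/5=4.80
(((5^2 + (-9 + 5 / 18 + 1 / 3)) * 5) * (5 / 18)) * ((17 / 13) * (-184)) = -449650 / 81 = -5551.23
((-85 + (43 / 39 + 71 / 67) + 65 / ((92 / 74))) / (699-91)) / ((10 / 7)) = -5141731 / 146160768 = -0.04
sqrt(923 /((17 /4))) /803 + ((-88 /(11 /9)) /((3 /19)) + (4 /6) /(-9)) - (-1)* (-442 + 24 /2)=-23924 /27 + 2* sqrt(15691) /13651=-886.06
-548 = -548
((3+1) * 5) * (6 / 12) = 10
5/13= 0.38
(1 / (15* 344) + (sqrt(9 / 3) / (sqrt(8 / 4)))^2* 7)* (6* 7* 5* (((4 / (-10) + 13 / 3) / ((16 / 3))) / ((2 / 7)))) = 156637271 / 27520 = 5691.76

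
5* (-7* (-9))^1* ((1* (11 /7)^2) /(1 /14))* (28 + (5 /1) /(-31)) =9398070 /31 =303163.55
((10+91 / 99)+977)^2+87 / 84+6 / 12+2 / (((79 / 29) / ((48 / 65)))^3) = 36265469992354513632653 / 37157780450290500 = 975985.91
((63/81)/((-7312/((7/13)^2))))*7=-2401/11121552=-0.00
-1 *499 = -499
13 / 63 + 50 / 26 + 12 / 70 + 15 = 10121 / 585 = 17.30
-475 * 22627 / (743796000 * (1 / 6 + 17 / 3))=-429913 / 173552400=-0.00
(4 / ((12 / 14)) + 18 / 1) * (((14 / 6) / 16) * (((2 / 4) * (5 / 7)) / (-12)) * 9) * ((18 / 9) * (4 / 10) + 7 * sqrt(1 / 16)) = -289 / 128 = -2.26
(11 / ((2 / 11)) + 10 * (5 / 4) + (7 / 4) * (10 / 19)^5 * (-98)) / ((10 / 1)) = 163605227 / 24760990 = 6.61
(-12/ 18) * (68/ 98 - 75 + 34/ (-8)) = 15397/ 294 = 52.37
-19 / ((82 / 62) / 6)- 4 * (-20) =-254 / 41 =-6.20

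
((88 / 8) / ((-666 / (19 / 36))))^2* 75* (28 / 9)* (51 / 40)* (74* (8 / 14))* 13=48267505 / 3884112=12.43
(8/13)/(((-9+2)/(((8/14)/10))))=-16/3185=-0.01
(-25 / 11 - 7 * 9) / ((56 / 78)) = -14001 / 154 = -90.92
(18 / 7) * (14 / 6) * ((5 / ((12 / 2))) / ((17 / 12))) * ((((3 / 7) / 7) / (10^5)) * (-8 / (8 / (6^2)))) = -81 / 1041250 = -0.00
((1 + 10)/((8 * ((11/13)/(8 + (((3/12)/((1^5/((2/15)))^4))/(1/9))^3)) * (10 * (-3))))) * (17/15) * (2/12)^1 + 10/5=921750732420107/480541992187500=1.92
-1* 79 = -79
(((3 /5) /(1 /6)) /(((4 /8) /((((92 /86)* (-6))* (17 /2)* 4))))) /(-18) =18768 /215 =87.29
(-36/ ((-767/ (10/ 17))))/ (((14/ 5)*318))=150/ 4837469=0.00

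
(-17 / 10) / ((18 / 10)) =-17 / 18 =-0.94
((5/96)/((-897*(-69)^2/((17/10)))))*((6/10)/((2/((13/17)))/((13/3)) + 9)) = -0.00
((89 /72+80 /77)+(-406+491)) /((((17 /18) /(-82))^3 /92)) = -1988052465856608 /378301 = -5255213350.89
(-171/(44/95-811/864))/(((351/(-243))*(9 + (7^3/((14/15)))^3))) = -112285440/22384652811391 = -0.00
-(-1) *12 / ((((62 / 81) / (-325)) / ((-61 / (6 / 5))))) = 8029125 / 31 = 259004.03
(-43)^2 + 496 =2345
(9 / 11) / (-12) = -3 / 44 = -0.07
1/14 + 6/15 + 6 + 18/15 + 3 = 747/70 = 10.67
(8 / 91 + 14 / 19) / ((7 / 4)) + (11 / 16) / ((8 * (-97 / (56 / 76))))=35361383 / 75135424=0.47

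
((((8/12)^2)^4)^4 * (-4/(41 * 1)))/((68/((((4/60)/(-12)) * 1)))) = 1073741824/58119978223337992965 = 0.00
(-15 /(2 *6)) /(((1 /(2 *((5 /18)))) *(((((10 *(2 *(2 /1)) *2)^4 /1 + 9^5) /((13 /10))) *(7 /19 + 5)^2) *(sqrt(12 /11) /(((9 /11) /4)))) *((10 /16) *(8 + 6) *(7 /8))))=-4693 *sqrt(33) /1380148908864264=-0.00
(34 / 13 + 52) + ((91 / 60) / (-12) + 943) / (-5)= -6269297 / 46800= -133.96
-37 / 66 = -0.56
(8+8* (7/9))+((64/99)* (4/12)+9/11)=4531/297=15.26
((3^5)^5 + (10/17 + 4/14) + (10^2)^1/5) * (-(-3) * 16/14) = 2419856268628824/833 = 2904989518161.85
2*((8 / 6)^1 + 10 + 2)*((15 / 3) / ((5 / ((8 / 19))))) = 640 / 57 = 11.23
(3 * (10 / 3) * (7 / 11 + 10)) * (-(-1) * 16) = 18720 / 11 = 1701.82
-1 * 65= -65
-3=-3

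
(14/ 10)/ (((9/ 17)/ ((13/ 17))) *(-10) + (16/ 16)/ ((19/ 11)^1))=-1729/ 7835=-0.22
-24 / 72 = -1 / 3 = -0.33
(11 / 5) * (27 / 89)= 0.67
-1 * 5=-5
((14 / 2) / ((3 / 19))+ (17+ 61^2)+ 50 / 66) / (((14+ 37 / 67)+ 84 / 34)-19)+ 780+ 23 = -13753215 / 12386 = -1110.38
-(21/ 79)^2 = -441/ 6241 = -0.07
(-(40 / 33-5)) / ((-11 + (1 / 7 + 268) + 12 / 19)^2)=2211125 / 38787957648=0.00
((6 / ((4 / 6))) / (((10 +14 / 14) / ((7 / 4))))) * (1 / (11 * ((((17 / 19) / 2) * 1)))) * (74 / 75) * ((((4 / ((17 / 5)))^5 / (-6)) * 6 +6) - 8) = -89164297782 / 73016146225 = -1.22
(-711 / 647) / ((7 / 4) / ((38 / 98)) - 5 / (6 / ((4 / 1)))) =-162108 / 174043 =-0.93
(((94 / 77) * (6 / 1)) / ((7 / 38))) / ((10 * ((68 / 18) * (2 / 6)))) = 3.16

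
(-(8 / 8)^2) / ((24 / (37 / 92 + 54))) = -5005 / 2208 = -2.27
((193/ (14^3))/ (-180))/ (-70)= 0.00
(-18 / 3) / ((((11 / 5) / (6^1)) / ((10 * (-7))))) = 12600 / 11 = 1145.45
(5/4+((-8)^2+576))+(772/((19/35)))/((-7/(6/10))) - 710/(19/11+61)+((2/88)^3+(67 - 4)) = 63771192751/111676224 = 571.04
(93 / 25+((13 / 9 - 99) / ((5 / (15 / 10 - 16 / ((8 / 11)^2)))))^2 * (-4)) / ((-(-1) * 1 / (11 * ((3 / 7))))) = -4005143516 / 675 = -5933545.95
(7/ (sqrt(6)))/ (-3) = -7 * sqrt(6)/ 18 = -0.95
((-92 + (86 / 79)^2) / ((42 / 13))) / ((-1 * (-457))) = -526292 / 8556411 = -0.06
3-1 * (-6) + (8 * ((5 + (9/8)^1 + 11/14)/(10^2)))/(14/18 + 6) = 387783/42700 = 9.08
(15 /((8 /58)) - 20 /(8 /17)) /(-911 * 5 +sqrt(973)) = -1207075 /82988208 - 265 * sqrt(973) /82988208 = -0.01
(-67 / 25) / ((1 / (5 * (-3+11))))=-536 / 5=-107.20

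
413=413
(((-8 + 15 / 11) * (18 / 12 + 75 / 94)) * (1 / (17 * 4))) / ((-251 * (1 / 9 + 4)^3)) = 1436859 / 111742493467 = 0.00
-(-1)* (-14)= -14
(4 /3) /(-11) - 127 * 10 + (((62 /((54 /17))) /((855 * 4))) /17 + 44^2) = 676360061 /1015740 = 665.88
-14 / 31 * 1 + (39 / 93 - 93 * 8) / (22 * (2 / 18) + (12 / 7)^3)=-71481809 / 716038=-99.83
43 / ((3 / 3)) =43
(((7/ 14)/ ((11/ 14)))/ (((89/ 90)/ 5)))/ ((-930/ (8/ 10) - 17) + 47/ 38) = -59850/ 21916873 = -0.00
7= 7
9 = 9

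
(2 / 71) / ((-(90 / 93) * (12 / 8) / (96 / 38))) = -992 / 20235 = -0.05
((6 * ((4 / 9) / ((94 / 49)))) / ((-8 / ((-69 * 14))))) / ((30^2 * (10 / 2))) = 7889 / 211500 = 0.04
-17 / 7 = -2.43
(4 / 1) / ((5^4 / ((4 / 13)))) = 16 / 8125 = 0.00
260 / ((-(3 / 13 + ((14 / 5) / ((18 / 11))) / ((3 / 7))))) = -114075 / 1853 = -61.56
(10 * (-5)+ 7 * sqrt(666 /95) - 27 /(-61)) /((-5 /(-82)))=-247886 /305+ 1722 * sqrt(7030) /475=-508.78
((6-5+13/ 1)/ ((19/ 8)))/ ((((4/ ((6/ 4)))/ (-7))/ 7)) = -2058/ 19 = -108.32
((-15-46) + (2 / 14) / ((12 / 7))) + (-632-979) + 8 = -19967 / 12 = -1663.92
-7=-7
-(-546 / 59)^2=-298116 / 3481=-85.64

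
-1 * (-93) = 93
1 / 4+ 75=301 / 4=75.25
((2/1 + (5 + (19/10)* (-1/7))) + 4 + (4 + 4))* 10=1311/7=187.29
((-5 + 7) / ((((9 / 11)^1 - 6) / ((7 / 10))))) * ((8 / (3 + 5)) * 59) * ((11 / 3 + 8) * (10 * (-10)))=3180100 / 171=18597.08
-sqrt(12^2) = -12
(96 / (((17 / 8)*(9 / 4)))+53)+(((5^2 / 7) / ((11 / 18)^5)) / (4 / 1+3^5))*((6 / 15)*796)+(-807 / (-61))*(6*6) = 522675470995901 / 866280283869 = 603.36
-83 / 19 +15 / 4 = -47 / 76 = -0.62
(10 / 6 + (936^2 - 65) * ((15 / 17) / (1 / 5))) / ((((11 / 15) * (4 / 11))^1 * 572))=246383825 / 9724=25337.70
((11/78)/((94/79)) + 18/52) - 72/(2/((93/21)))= -8158663/51324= -158.96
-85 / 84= -1.01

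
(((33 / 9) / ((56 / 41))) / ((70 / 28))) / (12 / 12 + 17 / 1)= 451 / 7560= 0.06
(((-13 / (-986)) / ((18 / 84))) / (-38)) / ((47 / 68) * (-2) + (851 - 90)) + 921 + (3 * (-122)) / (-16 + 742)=4755038401769 / 5165735751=920.50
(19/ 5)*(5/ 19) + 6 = 7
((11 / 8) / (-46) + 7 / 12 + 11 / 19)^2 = 564205009 / 439992576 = 1.28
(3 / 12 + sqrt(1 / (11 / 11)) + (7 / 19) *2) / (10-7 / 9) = 1359 / 6308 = 0.22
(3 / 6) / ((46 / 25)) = 25 / 92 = 0.27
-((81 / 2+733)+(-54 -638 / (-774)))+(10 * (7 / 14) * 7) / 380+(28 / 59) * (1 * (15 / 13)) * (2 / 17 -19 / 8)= -276685300201 / 383503068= -721.47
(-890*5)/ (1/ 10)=-44500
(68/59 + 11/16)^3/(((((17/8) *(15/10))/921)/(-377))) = -606567561461667/893809408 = -678631.88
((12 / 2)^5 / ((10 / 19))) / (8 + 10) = 4104 / 5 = 820.80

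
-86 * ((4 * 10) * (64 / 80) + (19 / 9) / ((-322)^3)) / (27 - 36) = 413455294415 / 1352143044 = 305.78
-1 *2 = -2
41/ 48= 0.85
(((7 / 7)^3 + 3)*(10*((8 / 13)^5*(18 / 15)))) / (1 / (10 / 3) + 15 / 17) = 89128960 / 24876631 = 3.58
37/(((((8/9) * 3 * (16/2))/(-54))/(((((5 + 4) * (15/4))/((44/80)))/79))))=-2022975/27808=-72.75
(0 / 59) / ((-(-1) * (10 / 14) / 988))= 0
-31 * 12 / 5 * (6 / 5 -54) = 98208 / 25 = 3928.32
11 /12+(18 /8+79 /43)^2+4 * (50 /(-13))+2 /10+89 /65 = 21959599 /5768880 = 3.81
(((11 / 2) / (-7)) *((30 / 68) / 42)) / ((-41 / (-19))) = -1045 / 273224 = -0.00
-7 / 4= -1.75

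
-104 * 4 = -416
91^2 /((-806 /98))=-31213 /31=-1006.87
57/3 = 19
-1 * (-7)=7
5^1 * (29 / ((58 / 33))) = 165 / 2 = 82.50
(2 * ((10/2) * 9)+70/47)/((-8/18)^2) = 87075/188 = 463.16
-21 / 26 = -0.81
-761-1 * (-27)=-734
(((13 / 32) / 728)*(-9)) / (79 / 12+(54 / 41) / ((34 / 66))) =-18819 / 34248256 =-0.00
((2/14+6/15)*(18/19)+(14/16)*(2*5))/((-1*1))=-1297/140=-9.26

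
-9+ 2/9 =-79/9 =-8.78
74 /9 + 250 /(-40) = 71 /36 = 1.97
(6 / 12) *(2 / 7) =1 / 7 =0.14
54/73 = 0.74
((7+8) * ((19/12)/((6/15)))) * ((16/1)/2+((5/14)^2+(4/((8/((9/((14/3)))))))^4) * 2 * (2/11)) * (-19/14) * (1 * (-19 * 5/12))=12116657563375/2271768576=5333.58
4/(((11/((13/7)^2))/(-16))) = -10816/539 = -20.07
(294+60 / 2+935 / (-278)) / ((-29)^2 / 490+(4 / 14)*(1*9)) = 21838565 / 292039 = 74.78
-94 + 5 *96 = 386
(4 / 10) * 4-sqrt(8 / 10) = 8 / 5-2 * sqrt(5) / 5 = 0.71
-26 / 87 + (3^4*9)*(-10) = -634256 / 87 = -7290.30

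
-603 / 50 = -12.06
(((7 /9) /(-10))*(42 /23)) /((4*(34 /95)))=-931 /9384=-0.10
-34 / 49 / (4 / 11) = -187 / 98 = -1.91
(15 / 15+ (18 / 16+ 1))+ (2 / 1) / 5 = 141 / 40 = 3.52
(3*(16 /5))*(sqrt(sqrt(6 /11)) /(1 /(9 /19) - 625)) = -216*11^(3 /4)*6^(1 /4) /154165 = -0.01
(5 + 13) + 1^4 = 19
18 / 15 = 6 / 5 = 1.20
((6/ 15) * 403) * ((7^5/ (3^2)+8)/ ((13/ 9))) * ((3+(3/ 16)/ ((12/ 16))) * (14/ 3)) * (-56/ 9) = -2666476904/ 135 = -19751680.77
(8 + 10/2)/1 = 13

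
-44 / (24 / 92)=-506 / 3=-168.67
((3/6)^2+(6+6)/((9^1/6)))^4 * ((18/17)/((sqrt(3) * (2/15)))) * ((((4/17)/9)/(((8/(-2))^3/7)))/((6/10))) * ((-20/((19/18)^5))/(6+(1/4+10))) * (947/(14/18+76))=34815897020710575 * sqrt(3)/51425347396904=1172.63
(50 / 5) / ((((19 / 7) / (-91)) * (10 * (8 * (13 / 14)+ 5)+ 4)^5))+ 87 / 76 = 6350544232552357 / 5547601905083696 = 1.14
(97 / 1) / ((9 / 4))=43.11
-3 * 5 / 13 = -15 / 13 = -1.15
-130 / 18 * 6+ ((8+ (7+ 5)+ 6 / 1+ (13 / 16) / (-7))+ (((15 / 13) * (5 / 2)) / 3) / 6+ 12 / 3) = -19349 / 1456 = -13.29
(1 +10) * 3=33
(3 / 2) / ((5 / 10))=3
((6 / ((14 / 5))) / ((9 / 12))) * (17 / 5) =68 / 7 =9.71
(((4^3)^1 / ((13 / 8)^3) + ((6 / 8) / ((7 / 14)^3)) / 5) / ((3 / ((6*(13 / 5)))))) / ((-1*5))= -354044 / 21125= -16.76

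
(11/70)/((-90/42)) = -11/150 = -0.07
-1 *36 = -36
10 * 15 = 150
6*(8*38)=1824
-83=-83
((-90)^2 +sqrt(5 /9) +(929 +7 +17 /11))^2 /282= 99413 * sqrt(5) /4653 +44473250863 /153549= 289683.34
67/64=1.05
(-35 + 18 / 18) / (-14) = 17 / 7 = 2.43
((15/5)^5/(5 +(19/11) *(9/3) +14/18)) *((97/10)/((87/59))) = 145.85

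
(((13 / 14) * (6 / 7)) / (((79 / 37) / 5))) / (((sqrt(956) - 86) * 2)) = -62049 / 4985848 - 1443 * sqrt(239) / 4985848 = -0.02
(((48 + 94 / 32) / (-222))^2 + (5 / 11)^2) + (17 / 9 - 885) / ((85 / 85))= -149753371247 / 169624576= -882.85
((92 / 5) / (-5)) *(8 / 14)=-368 / 175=-2.10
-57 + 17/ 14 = -781/ 14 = -55.79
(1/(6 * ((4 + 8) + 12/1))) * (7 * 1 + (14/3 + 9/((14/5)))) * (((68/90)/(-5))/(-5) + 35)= 197045/54432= 3.62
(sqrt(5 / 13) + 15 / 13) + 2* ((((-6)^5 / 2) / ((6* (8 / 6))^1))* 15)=-189525 / 13 + sqrt(65) / 13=-14578.23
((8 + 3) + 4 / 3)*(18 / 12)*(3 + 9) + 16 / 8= 224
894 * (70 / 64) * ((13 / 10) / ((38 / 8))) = 40677 / 152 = 267.61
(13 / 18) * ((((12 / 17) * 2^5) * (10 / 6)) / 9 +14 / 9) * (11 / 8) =62777 / 11016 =5.70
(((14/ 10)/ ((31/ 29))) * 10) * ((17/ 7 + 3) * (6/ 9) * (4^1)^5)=4513792/ 93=48535.40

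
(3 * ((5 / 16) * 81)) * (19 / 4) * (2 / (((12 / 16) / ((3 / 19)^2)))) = 3645 / 152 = 23.98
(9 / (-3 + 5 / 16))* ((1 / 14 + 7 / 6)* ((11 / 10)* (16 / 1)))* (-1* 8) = 878592 / 1505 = 583.78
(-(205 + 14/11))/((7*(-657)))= 2269/50589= 0.04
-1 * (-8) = 8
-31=-31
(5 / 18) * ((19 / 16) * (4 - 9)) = -475 / 288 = -1.65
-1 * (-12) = 12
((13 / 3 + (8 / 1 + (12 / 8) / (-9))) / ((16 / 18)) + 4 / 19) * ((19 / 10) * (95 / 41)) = 80275 / 1312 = 61.19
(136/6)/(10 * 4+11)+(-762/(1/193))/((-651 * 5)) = 445538/9765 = 45.63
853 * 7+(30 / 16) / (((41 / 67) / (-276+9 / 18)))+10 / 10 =3363877 / 656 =5127.86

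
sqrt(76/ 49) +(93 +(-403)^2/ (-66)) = -156271/ 66 +2 * sqrt(19)/ 7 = -2366.50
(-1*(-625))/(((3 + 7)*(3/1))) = 125/6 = 20.83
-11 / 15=-0.73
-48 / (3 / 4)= -64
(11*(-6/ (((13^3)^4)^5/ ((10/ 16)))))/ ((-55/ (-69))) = -207/ 27457508690978757512784532813776270498148283323989466417785226545604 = -0.00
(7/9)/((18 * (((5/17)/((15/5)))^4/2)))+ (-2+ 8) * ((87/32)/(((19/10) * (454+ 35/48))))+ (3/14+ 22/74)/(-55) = 1381555280269453/1476896671250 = 935.44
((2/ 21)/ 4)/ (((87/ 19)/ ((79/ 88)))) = 1501/ 321552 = 0.00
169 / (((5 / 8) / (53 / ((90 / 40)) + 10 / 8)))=301834 / 45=6707.42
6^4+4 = 1300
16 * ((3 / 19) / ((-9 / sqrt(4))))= -0.56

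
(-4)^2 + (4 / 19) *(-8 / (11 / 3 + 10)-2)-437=-328383 / 779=-421.54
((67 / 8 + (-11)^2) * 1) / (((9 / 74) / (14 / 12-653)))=-16641305 / 24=-693387.71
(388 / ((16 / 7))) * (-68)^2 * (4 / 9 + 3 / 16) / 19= 17857021 / 684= 26106.76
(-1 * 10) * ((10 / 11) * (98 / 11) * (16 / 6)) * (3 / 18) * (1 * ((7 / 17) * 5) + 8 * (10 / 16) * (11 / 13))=-54488000 / 240669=-226.40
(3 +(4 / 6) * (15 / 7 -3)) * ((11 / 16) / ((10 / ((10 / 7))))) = 187 / 784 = 0.24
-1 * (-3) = 3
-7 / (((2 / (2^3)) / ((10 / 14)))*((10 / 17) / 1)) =-34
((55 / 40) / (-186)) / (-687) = 11 / 1022256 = 0.00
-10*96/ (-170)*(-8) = -768/ 17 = -45.18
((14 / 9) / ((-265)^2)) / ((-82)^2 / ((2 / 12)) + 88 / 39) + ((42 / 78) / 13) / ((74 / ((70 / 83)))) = 40608546740909 / 86023553625422400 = 0.00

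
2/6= 1/3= 0.33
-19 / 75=-0.25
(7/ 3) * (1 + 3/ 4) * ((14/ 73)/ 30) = 343/ 13140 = 0.03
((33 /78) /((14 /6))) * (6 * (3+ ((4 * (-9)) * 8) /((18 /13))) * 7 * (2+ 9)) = -223245 /13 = -17172.69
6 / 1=6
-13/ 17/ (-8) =13/ 136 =0.10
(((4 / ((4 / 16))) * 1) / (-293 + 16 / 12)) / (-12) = 4 / 875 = 0.00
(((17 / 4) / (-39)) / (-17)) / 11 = 1 / 1716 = 0.00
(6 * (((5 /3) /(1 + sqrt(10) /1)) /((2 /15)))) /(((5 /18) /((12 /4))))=-90 + 90 * sqrt(10)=194.60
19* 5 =95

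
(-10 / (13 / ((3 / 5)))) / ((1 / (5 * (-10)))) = 300 / 13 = 23.08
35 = 35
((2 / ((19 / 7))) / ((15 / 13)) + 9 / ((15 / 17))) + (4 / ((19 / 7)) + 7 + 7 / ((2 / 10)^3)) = 254879 / 285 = 894.31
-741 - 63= -804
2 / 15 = 0.13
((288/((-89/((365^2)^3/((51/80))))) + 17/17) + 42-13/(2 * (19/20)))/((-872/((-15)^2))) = 77634458086256766128025/25067384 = 3097030710753733.46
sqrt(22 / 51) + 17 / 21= 1.47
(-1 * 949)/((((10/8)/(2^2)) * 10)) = -7592/25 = -303.68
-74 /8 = -37 /4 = -9.25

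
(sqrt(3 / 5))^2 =3 / 5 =0.60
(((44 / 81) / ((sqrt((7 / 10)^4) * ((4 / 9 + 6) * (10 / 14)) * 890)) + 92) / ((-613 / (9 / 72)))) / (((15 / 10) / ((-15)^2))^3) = -701227500000 / 11075071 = -63315.85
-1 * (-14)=14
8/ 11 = 0.73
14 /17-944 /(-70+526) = -1208 /969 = -1.25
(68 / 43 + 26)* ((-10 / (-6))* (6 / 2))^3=148250 / 43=3447.67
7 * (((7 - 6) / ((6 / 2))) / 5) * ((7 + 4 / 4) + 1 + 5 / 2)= 161 / 30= 5.37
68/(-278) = -34/139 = -0.24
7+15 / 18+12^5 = 1493039 / 6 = 248839.83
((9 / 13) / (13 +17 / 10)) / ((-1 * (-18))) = 5 / 1911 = 0.00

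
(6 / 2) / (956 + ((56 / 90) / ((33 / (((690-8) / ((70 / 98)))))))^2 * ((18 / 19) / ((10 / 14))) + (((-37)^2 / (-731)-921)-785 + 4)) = -0.01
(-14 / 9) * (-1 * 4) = 56 / 9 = 6.22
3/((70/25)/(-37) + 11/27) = 14985/1657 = 9.04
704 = 704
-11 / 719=-0.02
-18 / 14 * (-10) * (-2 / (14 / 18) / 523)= -1620 / 25627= -0.06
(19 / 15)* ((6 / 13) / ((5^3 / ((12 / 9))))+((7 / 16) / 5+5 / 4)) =663157 / 390000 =1.70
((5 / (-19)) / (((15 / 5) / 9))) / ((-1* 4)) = 15 / 76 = 0.20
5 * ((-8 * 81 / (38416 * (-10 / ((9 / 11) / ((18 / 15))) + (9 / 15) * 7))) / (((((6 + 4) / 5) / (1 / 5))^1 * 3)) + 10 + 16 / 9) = 799152485 / 13570452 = 58.89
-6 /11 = -0.55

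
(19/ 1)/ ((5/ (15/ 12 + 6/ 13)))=1691/ 260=6.50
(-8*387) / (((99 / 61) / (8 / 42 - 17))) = 32066.46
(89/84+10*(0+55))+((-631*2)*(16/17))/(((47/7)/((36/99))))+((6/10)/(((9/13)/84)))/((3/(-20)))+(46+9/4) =49.65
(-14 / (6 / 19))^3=-2352637 / 27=-87134.70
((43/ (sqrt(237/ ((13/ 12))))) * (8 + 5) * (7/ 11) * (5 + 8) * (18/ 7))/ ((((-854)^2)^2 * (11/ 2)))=21801 * sqrt(1027)/ 2542224786237752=0.00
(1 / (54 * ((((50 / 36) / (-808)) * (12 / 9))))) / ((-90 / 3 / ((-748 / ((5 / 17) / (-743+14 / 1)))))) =312088788 / 625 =499342.06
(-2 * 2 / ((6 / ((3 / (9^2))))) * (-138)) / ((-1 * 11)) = -92 / 297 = -0.31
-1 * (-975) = 975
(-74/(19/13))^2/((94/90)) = 2454.47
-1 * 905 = -905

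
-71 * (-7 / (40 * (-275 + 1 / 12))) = -1491 / 32990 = -0.05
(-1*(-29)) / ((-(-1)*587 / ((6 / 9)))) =0.03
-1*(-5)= 5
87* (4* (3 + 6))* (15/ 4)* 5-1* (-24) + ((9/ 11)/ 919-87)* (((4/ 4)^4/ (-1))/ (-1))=593014167/ 10109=58662.00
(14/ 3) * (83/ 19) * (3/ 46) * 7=4067/ 437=9.31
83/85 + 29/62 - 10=-8.56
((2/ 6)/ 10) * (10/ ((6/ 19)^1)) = 19/ 18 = 1.06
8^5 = 32768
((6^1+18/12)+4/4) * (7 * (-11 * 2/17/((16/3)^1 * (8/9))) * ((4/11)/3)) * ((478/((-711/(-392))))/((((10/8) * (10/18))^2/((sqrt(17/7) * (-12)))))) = 91064736 * sqrt(119)/49375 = 20119.47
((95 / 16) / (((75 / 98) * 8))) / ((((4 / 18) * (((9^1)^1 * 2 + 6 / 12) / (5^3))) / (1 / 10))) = 13965 / 4736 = 2.95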